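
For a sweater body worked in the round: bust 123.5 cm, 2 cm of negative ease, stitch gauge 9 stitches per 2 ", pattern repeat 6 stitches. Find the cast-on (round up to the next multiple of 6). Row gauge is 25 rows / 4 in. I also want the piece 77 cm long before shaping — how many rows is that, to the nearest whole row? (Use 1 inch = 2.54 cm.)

Cast on 216 stitches; work 189 rows.

Finished = 123.5 − 2 = 121.5 cm.
121.5 cm × 1/2.54 = 47.83 inches.
9/2 = 4.5 sts per in; 47.83 × 4.5 = 215.26 sts.
Next multiple of 6 → 216.
77 cm = 30.31 inches; × 6.25 = 189.47 → 189 rows.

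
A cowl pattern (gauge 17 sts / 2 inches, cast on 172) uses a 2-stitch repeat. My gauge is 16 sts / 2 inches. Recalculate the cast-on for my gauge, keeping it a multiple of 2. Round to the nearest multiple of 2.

162 stitches.

172 × 16 / 17 = 161.88.
Nearest multiple of 2: 162.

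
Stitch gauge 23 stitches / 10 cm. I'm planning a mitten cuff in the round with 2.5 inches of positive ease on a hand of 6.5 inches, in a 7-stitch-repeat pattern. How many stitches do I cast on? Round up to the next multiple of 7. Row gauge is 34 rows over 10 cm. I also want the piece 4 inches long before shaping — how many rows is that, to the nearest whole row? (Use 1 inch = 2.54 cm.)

Finished = 6.5 + 2.5 = 9 inches.
9 inches × 2.54 = 22.86 cm.
23/10 = 2.3 sts per cm; 22.86 × 2.3 = 52.58 sts.
Next multiple of 7 → 56.
4 inches = 10.16 cm; × 3.4 = 34.54 → 35 rows.

Cast on 56 stitches; work 35 rows.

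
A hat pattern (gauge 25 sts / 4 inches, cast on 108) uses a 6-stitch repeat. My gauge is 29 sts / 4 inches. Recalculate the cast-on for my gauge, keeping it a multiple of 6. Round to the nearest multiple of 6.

126 stitches.

108 × 29 / 25 = 125.28.
Nearest multiple of 6: 126.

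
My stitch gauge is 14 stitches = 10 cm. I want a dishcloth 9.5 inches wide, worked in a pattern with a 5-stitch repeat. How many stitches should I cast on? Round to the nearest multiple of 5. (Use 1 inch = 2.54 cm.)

9.5 in = 9.5 × 2.54 = 24.13 cm.
14 / 10 = 1.4 sts/cm.
24.13 × 1.4 = 33.78 sts.
→ 35.

CO 35 sts.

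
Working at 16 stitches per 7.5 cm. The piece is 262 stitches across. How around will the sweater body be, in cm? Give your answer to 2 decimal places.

122.81 cm.

16 stitches / 7.5 cm = 2.133 stitches per cm.
262 / 2.133 = 122.812 cm.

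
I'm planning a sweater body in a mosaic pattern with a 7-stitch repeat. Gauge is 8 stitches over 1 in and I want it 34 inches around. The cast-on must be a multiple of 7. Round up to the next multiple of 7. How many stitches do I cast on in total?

8 / 1 = 8 sts per inch.
34 × 8 = 272.00 sts.
Next multiple of 7: 273.

Cast on 273 stitches.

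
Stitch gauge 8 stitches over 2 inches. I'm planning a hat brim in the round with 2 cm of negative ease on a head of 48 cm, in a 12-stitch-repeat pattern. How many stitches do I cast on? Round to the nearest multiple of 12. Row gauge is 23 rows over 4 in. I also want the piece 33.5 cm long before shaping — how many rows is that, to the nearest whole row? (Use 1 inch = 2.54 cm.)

Cast on 72 stitches; work 76 rows.

Finished = 48 − 2 = 46 cm.
46 cm × 1/2.54 = 18.11 inches.
8/2 = 4 sts per in; 18.11 × 4 = 72.44 sts.
Nearest multiple of 12 → 72.
33.5 cm = 13.19 inches; × 5.75 = 75.84 → 76 rows.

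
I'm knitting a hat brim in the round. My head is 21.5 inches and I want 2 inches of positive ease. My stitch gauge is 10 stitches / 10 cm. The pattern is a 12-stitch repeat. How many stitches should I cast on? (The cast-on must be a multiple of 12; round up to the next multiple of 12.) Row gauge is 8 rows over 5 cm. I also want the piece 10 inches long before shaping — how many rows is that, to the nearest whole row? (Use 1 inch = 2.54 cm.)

Cast on 60 stitches; work 41 rows.

Finished = 21.5 + 2 = 23.5 inches.
23.5 inches × 2.54 = 59.69 cm.
10/10 = 1 sts per cm; 59.69 × 1 = 59.69 sts.
Next multiple of 12 → 60.
10 inches = 25.40 cm; × 1.6 = 40.64 → 41 rows.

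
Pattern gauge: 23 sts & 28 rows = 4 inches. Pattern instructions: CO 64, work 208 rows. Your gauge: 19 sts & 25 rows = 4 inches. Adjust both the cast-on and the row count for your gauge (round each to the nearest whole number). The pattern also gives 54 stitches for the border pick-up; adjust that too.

Stitches: 64 × 19/23 = 52.87 → 53.
Rows: 208 × 25/28 = 185.71 → 186.
border pick-up: 54 × 19/23 = 44.61 → 45.

Cast on 53 stitches; work 186 rows; border pick-up 45 stitches.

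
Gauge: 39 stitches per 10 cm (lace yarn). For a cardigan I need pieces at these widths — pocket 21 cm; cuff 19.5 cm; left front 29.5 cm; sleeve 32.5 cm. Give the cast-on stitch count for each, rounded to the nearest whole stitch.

pocket 82; cuff 76; left front 115; sleeve 127.

Rate = 39/10 = 3.9 sts per cm.
pocket: 21 × 3.9 = 81.90 → 82.
cuff: 19.5 × 3.9 = 76.05 → 76.
left front: 29.5 × 3.9 = 115.05 → 115.
sleeve: 32.5 × 3.9 = 126.75 → 127.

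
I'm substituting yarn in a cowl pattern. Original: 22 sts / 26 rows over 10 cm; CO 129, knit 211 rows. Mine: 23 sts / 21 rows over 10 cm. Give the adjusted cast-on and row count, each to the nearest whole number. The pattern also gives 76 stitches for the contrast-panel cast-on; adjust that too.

Cast on 135 stitches; work 170 rows; contrast-panel cast-on 79 stitches.

Stitches: 129 × 23/22 = 134.86 → 135.
Rows: 211 × 21/26 = 170.42 → 170.
contrast-panel cast-on: 76 × 23/22 = 79.45 → 79.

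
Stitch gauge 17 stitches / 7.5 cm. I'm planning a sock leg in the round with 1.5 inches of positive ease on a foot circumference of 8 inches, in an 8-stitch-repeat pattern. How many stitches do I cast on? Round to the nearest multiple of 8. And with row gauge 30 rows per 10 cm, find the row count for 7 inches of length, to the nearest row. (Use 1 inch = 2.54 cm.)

Cast on 56 stitches; work 53 rows.

Finished = 8 + 1.5 = 9.5 inches.
9.5 inches × 2.54 = 24.13 cm.
17/7.5 = 2.267 sts per cm; 24.13 × 2.267 = 54.69 sts.
Nearest multiple of 8 → 56.
7 inches = 17.78 cm; × 3 = 53.34 → 53 rows.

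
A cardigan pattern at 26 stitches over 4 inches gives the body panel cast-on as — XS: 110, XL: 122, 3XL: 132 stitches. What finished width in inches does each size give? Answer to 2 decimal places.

XS 16.92 inches; XL 18.77 inches; 3XL 20.31 inches.

26/4 = 6.5 sts per in.
XS: 110 / 6.5 = 16.923 → 16.92 in.
XL: 122 / 6.5 = 18.769 → 18.77 in.
3XL: 132 / 6.5 = 20.308 → 20.31 in.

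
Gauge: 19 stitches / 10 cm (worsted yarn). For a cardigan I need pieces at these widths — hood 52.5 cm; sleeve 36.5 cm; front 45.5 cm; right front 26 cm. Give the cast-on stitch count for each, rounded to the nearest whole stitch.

Rate = 19/10 = 1.9 sts per cm.
hood: 52.5 × 1.9 = 99.75 → 100.
sleeve: 36.5 × 1.9 = 69.35 → 69.
front: 45.5 × 1.9 = 86.45 → 86.
right front: 26 × 1.9 = 49.40 → 49.

hood 100; sleeve 69; front 86; right front 49.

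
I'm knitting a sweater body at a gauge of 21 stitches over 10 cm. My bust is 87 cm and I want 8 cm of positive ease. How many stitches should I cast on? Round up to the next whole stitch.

CO 200 sts.

Finished = 87 + 8 = 95 cm.
21 / 10 = 2.1 sts per cm.
95.00 × 2.1 = 199.50 sts.
→ 200 sts.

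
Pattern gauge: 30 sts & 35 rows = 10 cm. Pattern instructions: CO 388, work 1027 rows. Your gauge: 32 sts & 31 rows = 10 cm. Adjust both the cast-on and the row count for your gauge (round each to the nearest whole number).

Stitches: 388 × 32/30 = 413.87 → 414.
Rows: 1027 × 31/35 = 909.63 → 910.

Cast on 414 stitches; work 910 rows.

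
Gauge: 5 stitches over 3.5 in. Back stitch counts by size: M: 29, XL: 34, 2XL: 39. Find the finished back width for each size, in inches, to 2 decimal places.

M 20.30 inches; XL 23.80 inches; 2XL 27.30 inches.

5/3.5 = 1.429 sts per in.
M: 29 / 1.429 = 20.300 → 20.30 in.
XL: 34 / 1.429 = 23.800 → 23.80 in.
2XL: 39 / 1.429 = 27.300 → 27.30 in.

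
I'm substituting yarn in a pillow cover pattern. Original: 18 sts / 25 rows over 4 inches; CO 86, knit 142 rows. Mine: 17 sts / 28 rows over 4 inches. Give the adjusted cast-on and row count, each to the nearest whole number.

Cast on 81 stitches; work 159 rows.

Stitches: 86 × 17/18 = 81.22 → 81.
Rows: 142 × 28/25 = 159.04 → 159.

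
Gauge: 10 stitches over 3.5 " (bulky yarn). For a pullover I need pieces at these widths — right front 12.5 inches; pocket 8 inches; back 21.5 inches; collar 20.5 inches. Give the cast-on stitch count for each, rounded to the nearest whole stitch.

Rate = 10/3.5 = 2.857 sts per in.
right front: 12.5 × 2.857 = 35.71 → 36.
pocket: 8 × 2.857 = 22.86 → 23.
back: 21.5 × 2.857 = 61.43 → 61.
collar: 20.5 × 2.857 = 58.57 → 59.

right front 36; pocket 23; back 61; collar 59.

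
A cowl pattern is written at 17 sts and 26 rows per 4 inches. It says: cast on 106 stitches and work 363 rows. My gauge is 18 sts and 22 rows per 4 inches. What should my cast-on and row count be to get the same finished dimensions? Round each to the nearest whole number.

Cast on 112 stitches; work 307 rows.

Stitches: 106 × 18/17 = 112.24 → 112.
Rows: 363 × 22/26 = 307.15 → 307.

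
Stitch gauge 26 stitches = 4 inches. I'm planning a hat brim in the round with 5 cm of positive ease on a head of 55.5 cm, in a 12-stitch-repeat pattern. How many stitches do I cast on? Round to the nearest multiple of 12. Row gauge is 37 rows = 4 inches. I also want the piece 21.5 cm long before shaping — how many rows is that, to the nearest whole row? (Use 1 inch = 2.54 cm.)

Finished = 55.5 + 5 = 60.5 cm.
60.5 cm × 1/2.54 = 23.82 inches.
26/4 = 6.5 sts per in; 23.82 × 6.5 = 154.82 sts.
Nearest multiple of 12 → 156.
21.5 cm = 8.46 inches; × 9.25 = 78.30 → 78 rows.

Cast on 156 stitches; work 78 rows.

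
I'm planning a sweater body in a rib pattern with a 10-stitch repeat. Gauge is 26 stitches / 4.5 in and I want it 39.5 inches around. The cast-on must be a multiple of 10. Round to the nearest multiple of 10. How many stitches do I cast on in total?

Cast on 230 stitches.

26 / 4.5 = 5.778 sts per inch.
39.5 × 5.778 = 228.22 sts.
Nearest multiple of 10: 230.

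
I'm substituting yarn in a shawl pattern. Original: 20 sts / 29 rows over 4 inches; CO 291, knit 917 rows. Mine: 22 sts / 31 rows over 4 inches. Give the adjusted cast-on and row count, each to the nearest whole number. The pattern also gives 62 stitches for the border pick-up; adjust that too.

Stitches: 291 × 22/20 = 320.10 → 320.
Rows: 917 × 31/29 = 980.24 → 980.
border pick-up: 62 × 22/20 = 68.20 → 68.

Cast on 320 stitches; work 980 rows; border pick-up 68 stitches.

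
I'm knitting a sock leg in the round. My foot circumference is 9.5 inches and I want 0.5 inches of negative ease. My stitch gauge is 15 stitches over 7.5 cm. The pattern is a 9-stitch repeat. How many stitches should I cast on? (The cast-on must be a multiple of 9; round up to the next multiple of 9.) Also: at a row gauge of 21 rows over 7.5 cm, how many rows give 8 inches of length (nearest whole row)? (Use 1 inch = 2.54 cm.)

Cast on 54 stitches; work 57 rows.

Finished = 9.5 − 0.5 = 9 inches.
9 inches × 2.54 = 22.86 cm.
15/7.5 = 2 sts per cm; 22.86 × 2 = 45.72 sts.
Next multiple of 9 → 54.
8 inches = 20.32 cm; × 2.8 = 56.90 → 57 rows.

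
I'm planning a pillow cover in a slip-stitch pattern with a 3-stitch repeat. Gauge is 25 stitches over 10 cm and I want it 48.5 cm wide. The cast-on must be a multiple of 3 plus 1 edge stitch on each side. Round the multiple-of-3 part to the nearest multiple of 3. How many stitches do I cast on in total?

25 / 10 = 2.5 sts per cm.
48.5 × 2.5 = 121.25 sts.
Less 2 edge sts → 119.25 for the repeat.
Nearest multiple of 3: 120.
Add back 2 edge sts → 122.

CO 122 sts.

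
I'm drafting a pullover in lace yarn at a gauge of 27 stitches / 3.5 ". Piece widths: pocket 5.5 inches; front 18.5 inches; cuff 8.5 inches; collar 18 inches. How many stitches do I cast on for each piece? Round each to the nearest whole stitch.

Rate = 27/3.5 = 7.714 sts per in.
pocket: 5.5 × 7.714 = 42.43 → 42.
front: 18.5 × 7.714 = 142.71 → 143.
cuff: 8.5 × 7.714 = 65.57 → 66.
collar: 18 × 7.714 = 138.86 → 139.

pocket 42; front 143; cuff 66; collar 139.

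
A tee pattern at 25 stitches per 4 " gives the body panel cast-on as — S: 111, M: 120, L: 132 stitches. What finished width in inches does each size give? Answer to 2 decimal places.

S 17.76 inches; M 19.20 inches; L 21.12 inches.

25/4 = 6.25 sts per in.
S: 111 / 6.25 = 17.760 → 17.76 in.
M: 120 / 6.25 = 19.200 → 19.20 in.
L: 132 / 6.25 = 21.120 → 21.12 in.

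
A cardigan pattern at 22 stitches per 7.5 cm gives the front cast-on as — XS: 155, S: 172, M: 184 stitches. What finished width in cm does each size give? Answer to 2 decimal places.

XS 52.84 cm; S 58.64 cm; M 62.73 cm.

22/7.5 = 2.933 sts per cm.
XS: 155 / 2.933 = 52.841 → 52.84 cm.
S: 172 / 2.933 = 58.636 → 58.64 cm.
M: 184 / 2.933 = 62.727 → 62.73 cm.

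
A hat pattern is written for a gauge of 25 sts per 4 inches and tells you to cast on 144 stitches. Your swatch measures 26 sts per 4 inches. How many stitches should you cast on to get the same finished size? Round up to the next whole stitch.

Scale factor = 26 / 25 = 1.040.
144 × 26 / 25 = 149.76 sts.
→ 150 sts.

Cast on 150 stitches.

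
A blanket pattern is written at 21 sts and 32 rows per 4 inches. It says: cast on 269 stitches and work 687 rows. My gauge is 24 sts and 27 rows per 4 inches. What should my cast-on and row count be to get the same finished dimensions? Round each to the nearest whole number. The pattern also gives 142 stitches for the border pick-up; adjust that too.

Cast on 307 stitches; work 580 rows; border pick-up 162 stitches.

Stitches: 269 × 24/21 = 307.43 → 307.
Rows: 687 × 27/32 = 579.66 → 580.
border pick-up: 142 × 24/21 = 162.29 → 162.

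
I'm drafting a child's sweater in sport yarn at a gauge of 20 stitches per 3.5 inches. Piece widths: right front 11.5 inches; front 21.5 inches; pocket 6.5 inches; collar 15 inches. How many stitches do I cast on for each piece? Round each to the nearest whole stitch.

Rate = 20/3.5 = 5.714 sts per in.
right front: 11.5 × 5.714 = 65.71 → 66.
front: 21.5 × 5.714 = 122.86 → 123.
pocket: 6.5 × 5.714 = 37.14 → 37.
collar: 15 × 5.714 = 85.71 → 86.

right front 66; front 123; pocket 37; collar 86.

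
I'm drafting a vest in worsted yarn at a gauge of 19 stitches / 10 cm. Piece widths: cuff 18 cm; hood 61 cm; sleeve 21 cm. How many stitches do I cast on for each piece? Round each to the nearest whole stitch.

cuff 34; hood 116; sleeve 40.

Rate = 19/10 = 1.9 sts per cm.
cuff: 18 × 1.9 = 34.20 → 34.
hood: 61 × 1.9 = 115.90 → 116.
sleeve: 21 × 1.9 = 39.90 → 40.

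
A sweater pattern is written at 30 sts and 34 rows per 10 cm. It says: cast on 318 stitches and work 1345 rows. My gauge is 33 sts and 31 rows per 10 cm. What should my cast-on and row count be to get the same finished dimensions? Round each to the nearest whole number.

Cast on 350 stitches; work 1226 rows.

Stitches: 318 × 33/30 = 349.80 → 350.
Rows: 1345 × 31/34 = 1226.32 → 1226.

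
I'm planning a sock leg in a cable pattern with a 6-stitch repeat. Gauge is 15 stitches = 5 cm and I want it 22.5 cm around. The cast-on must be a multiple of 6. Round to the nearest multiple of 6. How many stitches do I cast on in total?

15 / 5 = 3 sts per cm.
22.5 × 3 = 67.50 sts.
Nearest multiple of 6: 66.

66 stitches.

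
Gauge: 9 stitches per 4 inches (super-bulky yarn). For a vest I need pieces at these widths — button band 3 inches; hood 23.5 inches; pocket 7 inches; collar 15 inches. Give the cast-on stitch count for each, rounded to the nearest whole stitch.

button band 7; hood 53; pocket 16; collar 34.

Rate = 9/4 = 2.25 sts per in.
button band: 3 × 2.25 = 6.75 → 7.
hood: 23.5 × 2.25 = 52.88 → 53.
pocket: 7 × 2.25 = 15.75 → 16.
collar: 15 × 2.25 = 33.75 → 34.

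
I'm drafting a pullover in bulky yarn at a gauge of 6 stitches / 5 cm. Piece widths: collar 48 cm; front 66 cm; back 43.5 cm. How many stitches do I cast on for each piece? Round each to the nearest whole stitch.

collar 58; front 79; back 52.

Rate = 6/5 = 1.2 sts per cm.
collar: 48 × 1.2 = 57.60 → 58.
front: 66 × 1.2 = 79.20 → 79.
back: 43.5 × 1.2 = 52.20 → 52.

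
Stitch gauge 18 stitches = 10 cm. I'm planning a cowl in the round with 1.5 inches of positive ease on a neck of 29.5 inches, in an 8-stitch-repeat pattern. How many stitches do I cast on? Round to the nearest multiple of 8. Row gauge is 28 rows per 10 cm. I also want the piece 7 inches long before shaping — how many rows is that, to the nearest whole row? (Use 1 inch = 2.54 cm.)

Cast on 144 stitches; work 50 rows.

Finished = 29.5 + 1.5 = 31 inches.
31 inches × 2.54 = 78.74 cm.
18/10 = 1.8 sts per cm; 78.74 × 1.8 = 141.73 sts.
Nearest multiple of 8 → 144.
7 inches = 17.78 cm; × 2.8 = 49.78 → 50 rows.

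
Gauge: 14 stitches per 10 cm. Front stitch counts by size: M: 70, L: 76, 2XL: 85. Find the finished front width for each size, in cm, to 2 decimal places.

M 50.00 cm; L 54.29 cm; 2XL 60.71 cm.

14/10 = 1.4 sts per cm.
M: 70 / 1.4 = 50.000 → 50.00 cm.
L: 76 / 1.4 = 54.286 → 54.29 cm.
2XL: 85 / 1.4 = 60.714 → 60.71 cm.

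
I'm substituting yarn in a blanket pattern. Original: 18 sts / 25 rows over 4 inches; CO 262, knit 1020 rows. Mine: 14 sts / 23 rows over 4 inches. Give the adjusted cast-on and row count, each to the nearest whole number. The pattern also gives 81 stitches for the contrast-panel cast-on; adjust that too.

Stitches: 262 × 14/18 = 203.78 → 204.
Rows: 1020 × 23/25 = 938.40 → 938.
contrast-panel cast-on: 81 × 14/18 = 63.00 → 63.

Cast on 204 stitches; work 938 rows; contrast-panel cast-on 63 stitches.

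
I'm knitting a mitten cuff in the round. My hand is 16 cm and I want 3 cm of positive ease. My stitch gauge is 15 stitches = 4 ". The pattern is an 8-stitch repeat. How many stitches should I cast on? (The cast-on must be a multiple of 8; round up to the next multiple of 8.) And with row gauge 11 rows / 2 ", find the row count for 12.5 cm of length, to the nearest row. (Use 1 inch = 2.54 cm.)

Cast on 32 stitches; work 27 rows.

Finished = 16 + 3 = 19 cm.
19 cm × 1/2.54 = 7.48 inches.
15/4 = 3.75 sts per in; 7.48 × 3.75 = 28.05 sts.
Next multiple of 8 → 32.
12.5 cm = 4.92 inches; × 5.5 = 27.07 → 27 rows.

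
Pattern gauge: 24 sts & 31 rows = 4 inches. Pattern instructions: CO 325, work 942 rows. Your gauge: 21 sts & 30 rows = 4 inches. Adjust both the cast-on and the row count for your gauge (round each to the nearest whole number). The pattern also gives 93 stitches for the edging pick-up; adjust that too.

Stitches: 325 × 21/24 = 284.38 → 284.
Rows: 942 × 30/31 = 911.61 → 912.
edging pick-up: 93 × 21/24 = 81.38 → 81.

Cast on 284 stitches; work 912 rows; edging pick-up 81 stitches.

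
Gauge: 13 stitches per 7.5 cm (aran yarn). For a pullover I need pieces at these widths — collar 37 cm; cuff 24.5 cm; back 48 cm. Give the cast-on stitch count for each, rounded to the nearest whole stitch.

Rate = 13/7.5 = 1.733 sts per cm.
collar: 37 × 1.733 = 64.13 → 64.
cuff: 24.5 × 1.733 = 42.47 → 42.
back: 48 × 1.733 = 83.20 → 83.

collar 64; cuff 42; back 83.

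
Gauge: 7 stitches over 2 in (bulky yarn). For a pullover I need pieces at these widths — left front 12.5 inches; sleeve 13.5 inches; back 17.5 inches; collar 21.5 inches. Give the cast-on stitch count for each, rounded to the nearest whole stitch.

Rate = 7/2 = 3.5 sts per in.
left front: 12.5 × 3.5 = 43.75 → 44.
sleeve: 13.5 × 3.5 = 47.25 → 47.
back: 17.5 × 3.5 = 61.25 → 61.
collar: 21.5 × 3.5 = 75.25 → 75.

left front 44; sleeve 47; back 61; collar 75.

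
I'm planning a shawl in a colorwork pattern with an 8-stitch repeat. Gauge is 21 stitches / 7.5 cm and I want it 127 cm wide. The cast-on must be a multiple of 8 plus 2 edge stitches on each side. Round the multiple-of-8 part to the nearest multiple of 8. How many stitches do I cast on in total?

CO 356 sts.

21 / 7.5 = 2.8 sts per cm.
127 × 2.8 = 355.60 sts.
Less 4 edge sts → 351.60 for the repeat.
Nearest multiple of 8: 352.
Add back 4 edge sts → 356.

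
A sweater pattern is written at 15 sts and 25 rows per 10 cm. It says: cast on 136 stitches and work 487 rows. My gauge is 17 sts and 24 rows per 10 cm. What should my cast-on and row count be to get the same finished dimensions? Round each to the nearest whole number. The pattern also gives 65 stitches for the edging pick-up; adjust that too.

Stitches: 136 × 17/15 = 154.13 → 154.
Rows: 487 × 24/25 = 467.52 → 468.
edging pick-up: 65 × 17/15 = 73.67 → 74.

Cast on 154 stitches; work 468 rows; edging pick-up 74 stitches.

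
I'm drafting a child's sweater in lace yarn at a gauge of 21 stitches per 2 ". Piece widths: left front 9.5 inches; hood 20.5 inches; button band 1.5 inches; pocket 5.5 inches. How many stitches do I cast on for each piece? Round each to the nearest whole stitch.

Rate = 21/2 = 10.5 sts per in.
left front: 9.5 × 10.5 = 99.75 → 100.
hood: 20.5 × 10.5 = 215.25 → 215.
button band: 1.5 × 10.5 = 15.75 → 16.
pocket: 5.5 × 10.5 = 57.75 → 58.

left front 100; hood 215; button band 16; pocket 58.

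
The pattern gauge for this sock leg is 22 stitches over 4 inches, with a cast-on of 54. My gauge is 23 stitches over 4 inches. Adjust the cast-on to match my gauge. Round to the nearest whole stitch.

CO 56 sts.

Scale factor = 23 / 22 = 1.045.
54 × 23 / 22 = 56.45 sts.
→ 56 sts.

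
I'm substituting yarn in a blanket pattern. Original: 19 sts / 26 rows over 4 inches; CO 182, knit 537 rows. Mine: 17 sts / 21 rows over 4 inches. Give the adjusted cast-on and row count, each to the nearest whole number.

Stitches: 182 × 17/19 = 162.84 → 163.
Rows: 537 × 21/26 = 433.73 → 434.

Cast on 163 stitches; work 434 rows.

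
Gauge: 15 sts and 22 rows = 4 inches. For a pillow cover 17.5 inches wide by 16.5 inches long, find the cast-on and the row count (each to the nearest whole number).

Stitch gauge = 15/4 = 3.75 sts/in; 17.5 × 3.75 = 65.62 → 66 sts.
Row gauge = 22/4 = 5.5 rows/in; 16.5 × 5.5 = 90.75 → 91 rows.

Cast on 66 stitches and work 91 rows.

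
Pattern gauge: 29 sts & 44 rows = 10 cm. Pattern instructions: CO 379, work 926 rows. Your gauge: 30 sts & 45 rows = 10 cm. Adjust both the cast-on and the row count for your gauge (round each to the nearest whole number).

Stitches: 379 × 30/29 = 392.07 → 392.
Rows: 926 × 45/44 = 947.05 → 947.

Cast on 392 stitches; work 947 rows.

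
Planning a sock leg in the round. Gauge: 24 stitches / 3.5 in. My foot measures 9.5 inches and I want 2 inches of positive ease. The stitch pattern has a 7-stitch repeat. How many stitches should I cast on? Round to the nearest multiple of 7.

Cast on 77 stitches.

Finished = 9.5 + 2 = 11.5 inches.
24 / 3.5 = 6.857 sts/in.
11.5 × 6.857 = 78.86 sts.
Nearest multiple of 7: 77.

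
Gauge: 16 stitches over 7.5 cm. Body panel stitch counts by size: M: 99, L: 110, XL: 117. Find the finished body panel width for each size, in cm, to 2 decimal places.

16/7.5 = 2.133 sts per cm.
M: 99 / 2.133 = 46.406 → 46.41 cm.
L: 110 / 2.133 = 51.562 → 51.56 cm.
XL: 117 / 2.133 = 54.844 → 54.84 cm.

M 46.41 cm; L 51.56 cm; XL 54.84 cm.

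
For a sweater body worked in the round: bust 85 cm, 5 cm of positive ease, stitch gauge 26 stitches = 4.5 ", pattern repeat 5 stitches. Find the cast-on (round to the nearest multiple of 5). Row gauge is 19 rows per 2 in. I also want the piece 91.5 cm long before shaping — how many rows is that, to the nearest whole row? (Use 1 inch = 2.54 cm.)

Cast on 205 stitches; work 342 rows.

Finished = 85 + 5 = 90 cm.
90 cm × 1/2.54 = 35.43 inches.
26/4.5 = 5.778 sts per in; 35.43 × 5.778 = 204.72 sts.
Nearest multiple of 5 → 205.
91.5 cm = 36.02 inches; × 9.5 = 342.22 → 342 rows.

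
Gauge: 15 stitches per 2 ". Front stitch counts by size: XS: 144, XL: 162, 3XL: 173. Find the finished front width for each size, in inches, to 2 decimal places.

XS 19.20 inches; XL 21.60 inches; 3XL 23.07 inches.

15/2 = 7.5 sts per in.
XS: 144 / 7.5 = 19.200 → 19.20 in.
XL: 162 / 7.5 = 21.600 → 21.60 in.
3XL: 173 / 7.5 = 23.067 → 23.07 in.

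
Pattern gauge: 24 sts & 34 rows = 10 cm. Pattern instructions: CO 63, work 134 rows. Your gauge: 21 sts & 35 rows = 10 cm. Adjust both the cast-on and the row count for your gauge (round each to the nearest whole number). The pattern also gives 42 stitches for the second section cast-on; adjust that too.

Cast on 55 stitches; work 138 rows; second section cast-on 37 stitches.

Stitches: 63 × 21/24 = 55.12 → 55.
Rows: 134 × 35/34 = 137.94 → 138.
second section cast-on: 42 × 21/24 = 36.75 → 37.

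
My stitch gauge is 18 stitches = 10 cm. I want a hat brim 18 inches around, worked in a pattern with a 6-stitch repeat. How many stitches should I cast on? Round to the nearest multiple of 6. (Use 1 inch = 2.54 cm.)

CO 84 sts.

18 in = 18 × 2.54 = 45.72 cm.
18 / 10 = 1.8 sts/cm.
45.72 × 1.8 = 82.30 sts.
→ 84.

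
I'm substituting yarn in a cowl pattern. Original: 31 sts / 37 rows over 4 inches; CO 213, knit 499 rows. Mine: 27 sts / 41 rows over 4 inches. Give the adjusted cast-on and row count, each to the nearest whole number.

Cast on 186 stitches; work 553 rows.

Stitches: 213 × 27/31 = 185.52 → 186.
Rows: 499 × 41/37 = 552.95 → 553.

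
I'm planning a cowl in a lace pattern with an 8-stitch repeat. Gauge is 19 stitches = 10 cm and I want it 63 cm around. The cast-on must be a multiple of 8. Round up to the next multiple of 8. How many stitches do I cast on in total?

19 / 10 = 1.9 sts per cm.
63 × 1.9 = 119.70 sts.
Next multiple of 8: 120.

120 stitches.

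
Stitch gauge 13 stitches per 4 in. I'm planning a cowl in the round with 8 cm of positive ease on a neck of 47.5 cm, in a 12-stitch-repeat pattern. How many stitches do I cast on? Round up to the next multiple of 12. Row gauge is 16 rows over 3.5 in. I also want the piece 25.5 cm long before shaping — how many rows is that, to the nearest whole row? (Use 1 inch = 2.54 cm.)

Cast on 72 stitches; work 46 rows.

Finished = 47.5 + 8 = 55.5 cm.
55.5 cm × 1/2.54 = 21.85 inches.
13/4 = 3.25 sts per in; 21.85 × 3.25 = 71.01 sts.
Next multiple of 12 → 72.
25.5 cm = 10.04 inches; × 4.571 = 45.89 → 46 rows.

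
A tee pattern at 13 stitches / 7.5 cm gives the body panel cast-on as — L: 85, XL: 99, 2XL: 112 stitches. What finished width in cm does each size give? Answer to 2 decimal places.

L 49.04 cm; XL 57.12 cm; 2XL 64.62 cm.

13/7.5 = 1.733 sts per cm.
L: 85 / 1.733 = 49.038 → 49.04 cm.
XL: 99 / 1.733 = 57.115 → 57.12 cm.
2XL: 112 / 1.733 = 64.615 → 64.62 cm.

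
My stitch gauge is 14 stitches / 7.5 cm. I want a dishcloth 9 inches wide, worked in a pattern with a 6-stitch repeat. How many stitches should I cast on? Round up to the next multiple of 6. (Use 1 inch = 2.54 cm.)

9 in = 9 × 2.54 = 22.86 cm.
14 / 7.5 = 1.867 sts/cm.
22.86 × 1.867 = 42.67 sts.
→ 48.

CO 48 sts.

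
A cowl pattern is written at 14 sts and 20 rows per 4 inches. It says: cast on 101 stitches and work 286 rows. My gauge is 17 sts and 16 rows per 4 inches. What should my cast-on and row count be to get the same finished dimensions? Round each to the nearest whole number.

Cast on 123 stitches; work 229 rows.

Stitches: 101 × 17/14 = 122.64 → 123.
Rows: 286 × 16/20 = 228.80 → 229.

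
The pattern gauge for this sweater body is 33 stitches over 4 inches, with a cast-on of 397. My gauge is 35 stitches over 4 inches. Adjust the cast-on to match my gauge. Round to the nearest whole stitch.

421 stitches.

Scale factor = 35 / 33 = 1.061.
397 × 35 / 33 = 421.06 sts.
→ 421 sts.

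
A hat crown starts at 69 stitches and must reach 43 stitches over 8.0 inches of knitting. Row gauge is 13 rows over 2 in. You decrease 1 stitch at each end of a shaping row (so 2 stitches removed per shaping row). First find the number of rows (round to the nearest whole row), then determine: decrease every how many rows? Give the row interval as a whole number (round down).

Rows = 8.0 × 6.5 = 52.0 → 52 rows.
Stitches to remove: 26 → 13 shaping rows (at 2 st each).
52 / 13 = 4.00 → every 4 rows.

Decrease every 4th row.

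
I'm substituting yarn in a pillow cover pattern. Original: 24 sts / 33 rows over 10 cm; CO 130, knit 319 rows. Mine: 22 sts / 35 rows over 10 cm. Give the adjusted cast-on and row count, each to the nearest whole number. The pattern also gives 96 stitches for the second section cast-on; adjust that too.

Stitches: 130 × 22/24 = 119.17 → 119.
Rows: 319 × 35/33 = 338.33 → 338.
second section cast-on: 96 × 22/24 = 88.00 → 88.

Cast on 119 stitches; work 338 rows; second section cast-on 88 stitches.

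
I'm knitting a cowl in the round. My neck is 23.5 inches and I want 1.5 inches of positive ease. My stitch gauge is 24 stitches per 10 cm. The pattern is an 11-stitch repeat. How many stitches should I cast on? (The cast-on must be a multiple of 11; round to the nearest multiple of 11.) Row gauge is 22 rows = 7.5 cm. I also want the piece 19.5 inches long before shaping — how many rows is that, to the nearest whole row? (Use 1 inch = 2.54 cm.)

Finished = 23.5 + 1.5 = 25 inches.
25 inches × 2.54 = 63.50 cm.
24/10 = 2.4 sts per cm; 63.50 × 2.4 = 152.40 sts.
Nearest multiple of 11 → 154.
19.5 inches = 49.53 cm; × 2.933 = 145.29 → 145 rows.

Cast on 154 stitches; work 145 rows.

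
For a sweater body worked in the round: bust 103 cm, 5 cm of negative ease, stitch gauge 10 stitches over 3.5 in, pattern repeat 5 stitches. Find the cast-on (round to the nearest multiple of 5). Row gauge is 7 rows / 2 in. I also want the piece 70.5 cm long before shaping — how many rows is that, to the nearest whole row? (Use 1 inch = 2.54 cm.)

Finished = 103 − 5 = 98 cm.
98 cm × 1/2.54 = 38.58 inches.
10/3.5 = 2.857 sts per in; 38.58 × 2.857 = 110.24 sts.
Nearest multiple of 5 → 110.
70.5 cm = 27.76 inches; × 3.5 = 97.15 → 97 rows.

Cast on 110 stitches; work 97 rows.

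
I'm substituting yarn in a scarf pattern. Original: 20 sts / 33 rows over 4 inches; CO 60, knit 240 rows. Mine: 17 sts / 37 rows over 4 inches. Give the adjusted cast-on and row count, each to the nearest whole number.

Stitches: 60 × 17/20 = 51.00 → 51.
Rows: 240 × 37/33 = 269.09 → 269.

Cast on 51 stitches; work 269 rows.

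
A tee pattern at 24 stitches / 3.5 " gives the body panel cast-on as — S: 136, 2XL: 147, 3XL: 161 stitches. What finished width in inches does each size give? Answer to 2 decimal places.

24/3.5 = 6.857 sts per in.
S: 136 / 6.857 = 19.833 → 19.83 in.
2XL: 147 / 6.857 = 21.438 → 21.44 in.
3XL: 161 / 6.857 = 23.479 → 23.48 in.

S 19.83 inches; 2XL 21.44 inches; 3XL 23.48 inches.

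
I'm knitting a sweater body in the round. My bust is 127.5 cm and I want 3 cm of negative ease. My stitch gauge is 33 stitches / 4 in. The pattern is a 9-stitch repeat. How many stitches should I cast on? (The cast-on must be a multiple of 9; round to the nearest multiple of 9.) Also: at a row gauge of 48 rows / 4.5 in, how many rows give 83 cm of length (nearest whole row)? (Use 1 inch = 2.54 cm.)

Finished = 127.5 − 3 = 124.5 cm.
124.5 cm × 1/2.54 = 49.02 inches.
33/4 = 8.25 sts per in; 49.02 × 8.25 = 404.38 sts.
Nearest multiple of 9 → 405.
83 cm = 32.68 inches; × 10.667 = 348.56 → 349 rows.

Cast on 405 stitches; work 349 rows.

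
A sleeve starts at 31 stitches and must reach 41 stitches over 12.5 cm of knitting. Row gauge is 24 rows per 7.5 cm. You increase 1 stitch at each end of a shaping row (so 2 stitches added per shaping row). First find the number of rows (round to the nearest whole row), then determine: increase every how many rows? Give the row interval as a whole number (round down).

Rows = 12.5 × 3.2 = 40.0 → 40 rows.
Stitches to add: 10 → 5 shaping rows (at 2 st each).
40 / 5 = 8.00 → every 8 rows.

Increase every 8th row.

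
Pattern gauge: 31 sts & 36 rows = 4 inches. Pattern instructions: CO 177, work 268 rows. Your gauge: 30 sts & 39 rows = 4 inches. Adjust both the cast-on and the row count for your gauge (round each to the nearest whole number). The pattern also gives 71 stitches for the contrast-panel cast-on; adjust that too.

Stitches: 177 × 30/31 = 171.29 → 171.
Rows: 268 × 39/36 = 290.33 → 290.
contrast-panel cast-on: 71 × 30/31 = 68.71 → 69.

Cast on 171 stitches; work 290 rows; contrast-panel cast-on 69 stitches.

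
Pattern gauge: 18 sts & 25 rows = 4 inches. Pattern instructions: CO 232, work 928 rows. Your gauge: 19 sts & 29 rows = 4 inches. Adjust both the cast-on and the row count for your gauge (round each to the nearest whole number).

Stitches: 232 × 19/18 = 244.89 → 245.
Rows: 928 × 29/25 = 1076.48 → 1076.

Cast on 245 stitches; work 1076 rows.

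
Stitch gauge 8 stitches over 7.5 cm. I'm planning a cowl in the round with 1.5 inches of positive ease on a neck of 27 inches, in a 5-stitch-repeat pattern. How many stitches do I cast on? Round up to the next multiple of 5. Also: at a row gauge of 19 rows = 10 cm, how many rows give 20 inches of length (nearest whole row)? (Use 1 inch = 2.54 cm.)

Finished = 27 + 1.5 = 28.5 inches.
28.5 inches × 2.54 = 72.39 cm.
8/7.5 = 1.067 sts per cm; 72.39 × 1.067 = 77.22 sts.
Next multiple of 5 → 80.
20 inches = 50.80 cm; × 1.9 = 96.52 → 97 rows.

Cast on 80 stitches; work 97 rows.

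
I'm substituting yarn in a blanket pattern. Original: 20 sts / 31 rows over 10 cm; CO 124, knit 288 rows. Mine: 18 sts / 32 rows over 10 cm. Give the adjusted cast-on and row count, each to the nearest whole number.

Cast on 112 stitches; work 297 rows.

Stitches: 124 × 18/20 = 111.60 → 112.
Rows: 288 × 32/31 = 297.29 → 297.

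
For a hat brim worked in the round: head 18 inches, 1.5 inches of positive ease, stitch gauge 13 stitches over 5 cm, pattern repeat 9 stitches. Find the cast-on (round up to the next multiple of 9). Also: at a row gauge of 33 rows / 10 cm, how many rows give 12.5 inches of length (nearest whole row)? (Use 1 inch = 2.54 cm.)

Cast on 135 stitches; work 105 rows.

Finished = 18 + 1.5 = 19.5 inches.
19.5 inches × 2.54 = 49.53 cm.
13/5 = 2.6 sts per cm; 49.53 × 2.6 = 128.78 sts.
Next multiple of 9 → 135.
12.5 inches = 31.75 cm; × 3.3 = 104.78 → 105 rows.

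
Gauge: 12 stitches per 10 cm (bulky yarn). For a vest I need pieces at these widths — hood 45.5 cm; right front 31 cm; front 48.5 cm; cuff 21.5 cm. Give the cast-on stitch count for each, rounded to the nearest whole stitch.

hood 55; right front 37; front 58; cuff 26.

Rate = 12/10 = 1.2 sts per cm.
hood: 45.5 × 1.2 = 54.60 → 55.
right front: 31 × 1.2 = 37.20 → 37.
front: 48.5 × 1.2 = 58.20 → 58.
cuff: 21.5 × 1.2 = 25.80 → 26.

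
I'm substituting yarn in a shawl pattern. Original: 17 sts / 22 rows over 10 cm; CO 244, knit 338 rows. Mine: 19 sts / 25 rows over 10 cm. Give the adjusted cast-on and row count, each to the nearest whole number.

Cast on 273 stitches; work 384 rows.

Stitches: 244 × 19/17 = 272.71 → 273.
Rows: 338 × 25/22 = 384.09 → 384.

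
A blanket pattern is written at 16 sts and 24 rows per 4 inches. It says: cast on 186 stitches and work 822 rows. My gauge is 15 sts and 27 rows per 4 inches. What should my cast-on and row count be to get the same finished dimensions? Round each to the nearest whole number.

Stitches: 186 × 15/16 = 174.38 → 174.
Rows: 822 × 27/24 = 924.75 → 925.

Cast on 174 stitches; work 925 rows.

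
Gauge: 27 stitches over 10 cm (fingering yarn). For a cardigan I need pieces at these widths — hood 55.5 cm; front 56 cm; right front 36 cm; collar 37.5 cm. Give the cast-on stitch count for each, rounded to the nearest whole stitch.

Rate = 27/10 = 2.7 sts per cm.
hood: 55.5 × 2.7 = 149.85 → 150.
front: 56 × 2.7 = 151.20 → 151.
right front: 36 × 2.7 = 97.20 → 97.
collar: 37.5 × 2.7 = 101.25 → 101.

hood 150; front 151; right front 97; collar 101.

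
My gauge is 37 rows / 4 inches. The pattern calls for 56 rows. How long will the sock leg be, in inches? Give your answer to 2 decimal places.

6.05 inches.

37 rows / 4 inch = 9.25 rows per inch.
56 / 9.25 = 6.054 inches.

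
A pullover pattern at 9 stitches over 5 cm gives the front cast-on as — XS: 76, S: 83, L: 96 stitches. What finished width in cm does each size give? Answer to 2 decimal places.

9/5 = 1.8 sts per cm.
XS: 76 / 1.8 = 42.222 → 42.22 cm.
S: 83 / 1.8 = 46.111 → 46.11 cm.
L: 96 / 1.8 = 53.333 → 53.33 cm.

XS 42.22 cm; S 46.11 cm; L 53.33 cm.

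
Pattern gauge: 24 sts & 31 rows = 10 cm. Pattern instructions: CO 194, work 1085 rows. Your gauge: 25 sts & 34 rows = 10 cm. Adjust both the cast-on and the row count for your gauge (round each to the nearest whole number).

Cast on 202 stitches; work 1190 rows.

Stitches: 194 × 25/24 = 202.08 → 202.
Rows: 1085 × 34/31 = 1190.00 → 1190.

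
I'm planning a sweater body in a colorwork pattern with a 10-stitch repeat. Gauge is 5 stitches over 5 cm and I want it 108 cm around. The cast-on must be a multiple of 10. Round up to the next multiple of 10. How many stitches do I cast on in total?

5 / 5 = 1 sts per cm.
108 × 1 = 108.00 sts.
Next multiple of 10: 110.

110 stitches.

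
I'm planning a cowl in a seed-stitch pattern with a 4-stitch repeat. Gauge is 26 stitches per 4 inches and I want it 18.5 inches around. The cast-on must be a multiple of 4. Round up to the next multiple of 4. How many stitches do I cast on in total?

26 / 4 = 6.5 sts per inch.
18.5 × 6.5 = 120.25 sts.
Next multiple of 4: 124.

CO 124 sts.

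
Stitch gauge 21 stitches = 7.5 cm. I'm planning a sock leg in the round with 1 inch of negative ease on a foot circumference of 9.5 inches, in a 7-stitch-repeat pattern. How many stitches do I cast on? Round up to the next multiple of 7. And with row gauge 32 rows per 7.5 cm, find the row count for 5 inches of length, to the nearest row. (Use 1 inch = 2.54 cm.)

Finished = 9.5 − 1 = 8.5 inches.
8.5 inches × 2.54 = 21.59 cm.
21/7.5 = 2.8 sts per cm; 21.59 × 2.8 = 60.45 sts.
Next multiple of 7 → 63.
5 inches = 12.70 cm; × 4.267 = 54.19 → 54 rows.

Cast on 63 stitches; work 54 rows.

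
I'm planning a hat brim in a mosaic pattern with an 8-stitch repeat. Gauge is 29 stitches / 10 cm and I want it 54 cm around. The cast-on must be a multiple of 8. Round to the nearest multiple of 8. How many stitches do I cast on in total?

CO 160 sts.

29 / 10 = 2.9 sts per cm.
54 × 2.9 = 156.60 sts.
Nearest multiple of 8: 160.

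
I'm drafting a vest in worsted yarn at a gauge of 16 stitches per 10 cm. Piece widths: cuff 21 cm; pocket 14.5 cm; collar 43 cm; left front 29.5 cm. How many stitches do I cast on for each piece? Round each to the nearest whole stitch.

Rate = 16/10 = 1.6 sts per cm.
cuff: 21 × 1.6 = 33.60 → 34.
pocket: 14.5 × 1.6 = 23.20 → 23.
collar: 43 × 1.6 = 68.80 → 69.
left front: 29.5 × 1.6 = 47.20 → 47.

cuff 34; pocket 23; collar 69; left front 47.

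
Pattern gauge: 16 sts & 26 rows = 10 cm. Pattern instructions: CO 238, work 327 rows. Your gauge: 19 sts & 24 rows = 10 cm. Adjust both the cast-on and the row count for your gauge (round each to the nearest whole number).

Cast on 283 stitches; work 302 rows.

Stitches: 238 × 19/16 = 282.62 → 283.
Rows: 327 × 24/26 = 301.85 → 302.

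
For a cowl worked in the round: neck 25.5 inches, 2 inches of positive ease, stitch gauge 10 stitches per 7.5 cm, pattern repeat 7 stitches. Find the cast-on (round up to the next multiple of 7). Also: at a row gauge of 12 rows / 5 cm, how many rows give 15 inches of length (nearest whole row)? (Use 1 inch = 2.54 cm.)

Finished = 25.5 + 2 = 27.5 inches.
27.5 inches × 2.54 = 69.85 cm.
10/7.5 = 1.333 sts per cm; 69.85 × 1.333 = 93.13 sts.
Next multiple of 7 → 98.
15 inches = 38.10 cm; × 2.4 = 91.44 → 91 rows.

Cast on 98 stitches; work 91 rows.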